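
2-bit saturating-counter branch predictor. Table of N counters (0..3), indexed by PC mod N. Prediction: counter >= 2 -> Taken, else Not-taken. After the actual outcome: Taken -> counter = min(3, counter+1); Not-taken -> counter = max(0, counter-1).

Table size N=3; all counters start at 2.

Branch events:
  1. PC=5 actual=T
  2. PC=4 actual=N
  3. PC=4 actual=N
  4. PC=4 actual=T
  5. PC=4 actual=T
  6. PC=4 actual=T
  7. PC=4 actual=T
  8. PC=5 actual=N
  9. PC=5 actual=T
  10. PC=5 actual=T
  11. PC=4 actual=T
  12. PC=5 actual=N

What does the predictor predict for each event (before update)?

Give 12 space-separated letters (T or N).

Ev 1: PC=5 idx=2 pred=T actual=T -> ctr[2]=3
Ev 2: PC=4 idx=1 pred=T actual=N -> ctr[1]=1
Ev 3: PC=4 idx=1 pred=N actual=N -> ctr[1]=0
Ev 4: PC=4 idx=1 pred=N actual=T -> ctr[1]=1
Ev 5: PC=4 idx=1 pred=N actual=T -> ctr[1]=2
Ev 6: PC=4 idx=1 pred=T actual=T -> ctr[1]=3
Ev 7: PC=4 idx=1 pred=T actual=T -> ctr[1]=3
Ev 8: PC=5 idx=2 pred=T actual=N -> ctr[2]=2
Ev 9: PC=5 idx=2 pred=T actual=T -> ctr[2]=3
Ev 10: PC=5 idx=2 pred=T actual=T -> ctr[2]=3
Ev 11: PC=4 idx=1 pred=T actual=T -> ctr[1]=3
Ev 12: PC=5 idx=2 pred=T actual=N -> ctr[2]=2

Answer: T T N N N T T T T T T T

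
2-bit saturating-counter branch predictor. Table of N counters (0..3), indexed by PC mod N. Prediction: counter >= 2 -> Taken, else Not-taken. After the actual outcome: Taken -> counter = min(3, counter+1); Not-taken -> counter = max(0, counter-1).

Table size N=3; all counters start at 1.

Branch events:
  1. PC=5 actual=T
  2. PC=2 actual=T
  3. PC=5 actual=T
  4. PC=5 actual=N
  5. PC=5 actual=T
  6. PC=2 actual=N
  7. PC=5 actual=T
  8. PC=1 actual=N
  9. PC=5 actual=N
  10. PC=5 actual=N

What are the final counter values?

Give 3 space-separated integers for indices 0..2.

Answer: 1 0 1

Derivation:
Ev 1: PC=5 idx=2 pred=N actual=T -> ctr[2]=2
Ev 2: PC=2 idx=2 pred=T actual=T -> ctr[2]=3
Ev 3: PC=5 idx=2 pred=T actual=T -> ctr[2]=3
Ev 4: PC=5 idx=2 pred=T actual=N -> ctr[2]=2
Ev 5: PC=5 idx=2 pred=T actual=T -> ctr[2]=3
Ev 6: PC=2 idx=2 pred=T actual=N -> ctr[2]=2
Ev 7: PC=5 idx=2 pred=T actual=T -> ctr[2]=3
Ev 8: PC=1 idx=1 pred=N actual=N -> ctr[1]=0
Ev 9: PC=5 idx=2 pred=T actual=N -> ctr[2]=2
Ev 10: PC=5 idx=2 pred=T actual=N -> ctr[2]=1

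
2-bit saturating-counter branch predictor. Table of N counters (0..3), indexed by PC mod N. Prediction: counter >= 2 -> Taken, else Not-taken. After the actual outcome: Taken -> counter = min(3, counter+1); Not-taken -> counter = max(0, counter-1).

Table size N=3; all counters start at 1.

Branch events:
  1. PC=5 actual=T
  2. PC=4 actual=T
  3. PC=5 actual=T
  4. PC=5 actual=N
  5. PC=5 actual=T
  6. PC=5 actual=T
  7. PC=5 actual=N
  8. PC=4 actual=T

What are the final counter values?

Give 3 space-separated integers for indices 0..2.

Answer: 1 3 2

Derivation:
Ev 1: PC=5 idx=2 pred=N actual=T -> ctr[2]=2
Ev 2: PC=4 idx=1 pred=N actual=T -> ctr[1]=2
Ev 3: PC=5 idx=2 pred=T actual=T -> ctr[2]=3
Ev 4: PC=5 idx=2 pred=T actual=N -> ctr[2]=2
Ev 5: PC=5 idx=2 pred=T actual=T -> ctr[2]=3
Ev 6: PC=5 idx=2 pred=T actual=T -> ctr[2]=3
Ev 7: PC=5 idx=2 pred=T actual=N -> ctr[2]=2
Ev 8: PC=4 idx=1 pred=T actual=T -> ctr[1]=3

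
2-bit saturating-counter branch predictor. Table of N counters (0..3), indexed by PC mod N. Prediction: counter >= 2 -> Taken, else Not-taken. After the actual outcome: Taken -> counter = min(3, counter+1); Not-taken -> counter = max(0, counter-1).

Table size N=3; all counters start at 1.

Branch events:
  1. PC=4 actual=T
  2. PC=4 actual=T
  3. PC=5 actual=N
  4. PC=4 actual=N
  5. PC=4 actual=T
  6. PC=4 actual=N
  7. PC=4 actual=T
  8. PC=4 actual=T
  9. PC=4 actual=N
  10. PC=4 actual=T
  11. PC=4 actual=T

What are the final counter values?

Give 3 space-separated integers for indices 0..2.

Answer: 1 3 0

Derivation:
Ev 1: PC=4 idx=1 pred=N actual=T -> ctr[1]=2
Ev 2: PC=4 idx=1 pred=T actual=T -> ctr[1]=3
Ev 3: PC=5 idx=2 pred=N actual=N -> ctr[2]=0
Ev 4: PC=4 idx=1 pred=T actual=N -> ctr[1]=2
Ev 5: PC=4 idx=1 pred=T actual=T -> ctr[1]=3
Ev 6: PC=4 idx=1 pred=T actual=N -> ctr[1]=2
Ev 7: PC=4 idx=1 pred=T actual=T -> ctr[1]=3
Ev 8: PC=4 idx=1 pred=T actual=T -> ctr[1]=3
Ev 9: PC=4 idx=1 pred=T actual=N -> ctr[1]=2
Ev 10: PC=4 idx=1 pred=T actual=T -> ctr[1]=3
Ev 11: PC=4 idx=1 pred=T actual=T -> ctr[1]=3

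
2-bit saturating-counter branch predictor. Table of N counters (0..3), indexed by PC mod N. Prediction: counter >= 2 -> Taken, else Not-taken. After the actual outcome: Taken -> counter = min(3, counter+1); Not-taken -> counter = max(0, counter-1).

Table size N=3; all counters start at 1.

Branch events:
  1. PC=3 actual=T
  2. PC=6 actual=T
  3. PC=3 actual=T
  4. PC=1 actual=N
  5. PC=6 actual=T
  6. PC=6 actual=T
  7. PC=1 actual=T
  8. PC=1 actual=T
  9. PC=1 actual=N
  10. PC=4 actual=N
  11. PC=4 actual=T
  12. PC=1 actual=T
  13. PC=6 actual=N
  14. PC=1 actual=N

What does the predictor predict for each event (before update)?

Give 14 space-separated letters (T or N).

Ev 1: PC=3 idx=0 pred=N actual=T -> ctr[0]=2
Ev 2: PC=6 idx=0 pred=T actual=T -> ctr[0]=3
Ev 3: PC=3 idx=0 pred=T actual=T -> ctr[0]=3
Ev 4: PC=1 idx=1 pred=N actual=N -> ctr[1]=0
Ev 5: PC=6 idx=0 pred=T actual=T -> ctr[0]=3
Ev 6: PC=6 idx=0 pred=T actual=T -> ctr[0]=3
Ev 7: PC=1 idx=1 pred=N actual=T -> ctr[1]=1
Ev 8: PC=1 idx=1 pred=N actual=T -> ctr[1]=2
Ev 9: PC=1 idx=1 pred=T actual=N -> ctr[1]=1
Ev 10: PC=4 idx=1 pred=N actual=N -> ctr[1]=0
Ev 11: PC=4 idx=1 pred=N actual=T -> ctr[1]=1
Ev 12: PC=1 idx=1 pred=N actual=T -> ctr[1]=2
Ev 13: PC=6 idx=0 pred=T actual=N -> ctr[0]=2
Ev 14: PC=1 idx=1 pred=T actual=N -> ctr[1]=1

Answer: N T T N T T N N T N N N T T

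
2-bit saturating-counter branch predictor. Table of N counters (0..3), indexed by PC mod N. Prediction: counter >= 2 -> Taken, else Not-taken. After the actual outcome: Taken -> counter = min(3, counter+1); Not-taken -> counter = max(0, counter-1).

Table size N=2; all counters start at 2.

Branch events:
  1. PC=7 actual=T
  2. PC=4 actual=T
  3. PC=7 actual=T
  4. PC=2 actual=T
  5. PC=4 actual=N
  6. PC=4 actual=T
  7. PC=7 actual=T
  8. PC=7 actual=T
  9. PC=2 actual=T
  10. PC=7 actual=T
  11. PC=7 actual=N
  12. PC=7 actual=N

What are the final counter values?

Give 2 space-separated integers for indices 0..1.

Answer: 3 1

Derivation:
Ev 1: PC=7 idx=1 pred=T actual=T -> ctr[1]=3
Ev 2: PC=4 idx=0 pred=T actual=T -> ctr[0]=3
Ev 3: PC=7 idx=1 pred=T actual=T -> ctr[1]=3
Ev 4: PC=2 idx=0 pred=T actual=T -> ctr[0]=3
Ev 5: PC=4 idx=0 pred=T actual=N -> ctr[0]=2
Ev 6: PC=4 idx=0 pred=T actual=T -> ctr[0]=3
Ev 7: PC=7 idx=1 pred=T actual=T -> ctr[1]=3
Ev 8: PC=7 idx=1 pred=T actual=T -> ctr[1]=3
Ev 9: PC=2 idx=0 pred=T actual=T -> ctr[0]=3
Ev 10: PC=7 idx=1 pred=T actual=T -> ctr[1]=3
Ev 11: PC=7 idx=1 pred=T actual=N -> ctr[1]=2
Ev 12: PC=7 idx=1 pred=T actual=N -> ctr[1]=1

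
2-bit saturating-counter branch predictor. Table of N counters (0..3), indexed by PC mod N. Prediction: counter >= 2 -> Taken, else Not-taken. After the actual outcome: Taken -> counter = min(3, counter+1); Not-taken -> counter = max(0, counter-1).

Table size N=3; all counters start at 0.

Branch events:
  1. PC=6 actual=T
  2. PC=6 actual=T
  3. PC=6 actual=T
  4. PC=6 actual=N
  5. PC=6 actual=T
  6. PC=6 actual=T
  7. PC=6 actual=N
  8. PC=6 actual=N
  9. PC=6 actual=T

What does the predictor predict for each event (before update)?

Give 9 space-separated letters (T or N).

Answer: N N T T T T T T N

Derivation:
Ev 1: PC=6 idx=0 pred=N actual=T -> ctr[0]=1
Ev 2: PC=6 idx=0 pred=N actual=T -> ctr[0]=2
Ev 3: PC=6 idx=0 pred=T actual=T -> ctr[0]=3
Ev 4: PC=6 idx=0 pred=T actual=N -> ctr[0]=2
Ev 5: PC=6 idx=0 pred=T actual=T -> ctr[0]=3
Ev 6: PC=6 idx=0 pred=T actual=T -> ctr[0]=3
Ev 7: PC=6 idx=0 pred=T actual=N -> ctr[0]=2
Ev 8: PC=6 idx=0 pred=T actual=N -> ctr[0]=1
Ev 9: PC=6 idx=0 pred=N actual=T -> ctr[0]=2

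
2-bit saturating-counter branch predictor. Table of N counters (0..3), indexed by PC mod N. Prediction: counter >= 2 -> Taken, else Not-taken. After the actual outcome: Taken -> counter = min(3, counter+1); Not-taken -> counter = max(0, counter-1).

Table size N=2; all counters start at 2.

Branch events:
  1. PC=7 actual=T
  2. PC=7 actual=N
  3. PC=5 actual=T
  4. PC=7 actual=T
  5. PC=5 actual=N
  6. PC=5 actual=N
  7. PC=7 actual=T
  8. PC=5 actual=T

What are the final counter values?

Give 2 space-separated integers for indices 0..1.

Ev 1: PC=7 idx=1 pred=T actual=T -> ctr[1]=3
Ev 2: PC=7 idx=1 pred=T actual=N -> ctr[1]=2
Ev 3: PC=5 idx=1 pred=T actual=T -> ctr[1]=3
Ev 4: PC=7 idx=1 pred=T actual=T -> ctr[1]=3
Ev 5: PC=5 idx=1 pred=T actual=N -> ctr[1]=2
Ev 6: PC=5 idx=1 pred=T actual=N -> ctr[1]=1
Ev 7: PC=7 idx=1 pred=N actual=T -> ctr[1]=2
Ev 8: PC=5 idx=1 pred=T actual=T -> ctr[1]=3

Answer: 2 3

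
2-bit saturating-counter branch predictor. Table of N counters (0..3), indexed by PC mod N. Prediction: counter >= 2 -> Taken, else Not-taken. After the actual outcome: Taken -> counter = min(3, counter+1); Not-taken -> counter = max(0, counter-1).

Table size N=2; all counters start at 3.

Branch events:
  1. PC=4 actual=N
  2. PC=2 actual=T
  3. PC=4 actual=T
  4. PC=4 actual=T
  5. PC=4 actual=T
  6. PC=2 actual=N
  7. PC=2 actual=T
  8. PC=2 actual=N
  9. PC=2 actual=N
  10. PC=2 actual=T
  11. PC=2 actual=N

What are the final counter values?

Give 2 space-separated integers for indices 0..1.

Ev 1: PC=4 idx=0 pred=T actual=N -> ctr[0]=2
Ev 2: PC=2 idx=0 pred=T actual=T -> ctr[0]=3
Ev 3: PC=4 idx=0 pred=T actual=T -> ctr[0]=3
Ev 4: PC=4 idx=0 pred=T actual=T -> ctr[0]=3
Ev 5: PC=4 idx=0 pred=T actual=T -> ctr[0]=3
Ev 6: PC=2 idx=0 pred=T actual=N -> ctr[0]=2
Ev 7: PC=2 idx=0 pred=T actual=T -> ctr[0]=3
Ev 8: PC=2 idx=0 pred=T actual=N -> ctr[0]=2
Ev 9: PC=2 idx=0 pred=T actual=N -> ctr[0]=1
Ev 10: PC=2 idx=0 pred=N actual=T -> ctr[0]=2
Ev 11: PC=2 idx=0 pred=T actual=N -> ctr[0]=1

Answer: 1 3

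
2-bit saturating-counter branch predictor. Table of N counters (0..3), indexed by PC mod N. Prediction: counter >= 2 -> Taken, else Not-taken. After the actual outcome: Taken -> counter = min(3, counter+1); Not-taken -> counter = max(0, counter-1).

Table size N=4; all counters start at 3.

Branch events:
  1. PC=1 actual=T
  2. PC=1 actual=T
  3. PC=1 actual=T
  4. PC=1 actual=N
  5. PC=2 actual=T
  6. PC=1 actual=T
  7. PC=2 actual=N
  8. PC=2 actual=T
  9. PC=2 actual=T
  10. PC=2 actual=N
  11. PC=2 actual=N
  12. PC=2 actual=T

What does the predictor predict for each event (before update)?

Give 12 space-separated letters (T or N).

Answer: T T T T T T T T T T T N

Derivation:
Ev 1: PC=1 idx=1 pred=T actual=T -> ctr[1]=3
Ev 2: PC=1 idx=1 pred=T actual=T -> ctr[1]=3
Ev 3: PC=1 idx=1 pred=T actual=T -> ctr[1]=3
Ev 4: PC=1 idx=1 pred=T actual=N -> ctr[1]=2
Ev 5: PC=2 idx=2 pred=T actual=T -> ctr[2]=3
Ev 6: PC=1 idx=1 pred=T actual=T -> ctr[1]=3
Ev 7: PC=2 idx=2 pred=T actual=N -> ctr[2]=2
Ev 8: PC=2 idx=2 pred=T actual=T -> ctr[2]=3
Ev 9: PC=2 idx=2 pred=T actual=T -> ctr[2]=3
Ev 10: PC=2 idx=2 pred=T actual=N -> ctr[2]=2
Ev 11: PC=2 idx=2 pred=T actual=N -> ctr[2]=1
Ev 12: PC=2 idx=2 pred=N actual=T -> ctr[2]=2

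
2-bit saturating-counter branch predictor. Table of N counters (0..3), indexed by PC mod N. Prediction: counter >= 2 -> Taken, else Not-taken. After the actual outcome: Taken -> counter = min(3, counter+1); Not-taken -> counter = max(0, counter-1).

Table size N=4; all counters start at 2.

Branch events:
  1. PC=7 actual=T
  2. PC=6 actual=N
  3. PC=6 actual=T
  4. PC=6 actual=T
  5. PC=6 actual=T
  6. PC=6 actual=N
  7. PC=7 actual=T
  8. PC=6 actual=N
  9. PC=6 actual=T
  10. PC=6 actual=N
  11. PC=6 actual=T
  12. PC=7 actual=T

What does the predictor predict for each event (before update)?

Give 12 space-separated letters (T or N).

Ev 1: PC=7 idx=3 pred=T actual=T -> ctr[3]=3
Ev 2: PC=6 idx=2 pred=T actual=N -> ctr[2]=1
Ev 3: PC=6 idx=2 pred=N actual=T -> ctr[2]=2
Ev 4: PC=6 idx=2 pred=T actual=T -> ctr[2]=3
Ev 5: PC=6 idx=2 pred=T actual=T -> ctr[2]=3
Ev 6: PC=6 idx=2 pred=T actual=N -> ctr[2]=2
Ev 7: PC=7 idx=3 pred=T actual=T -> ctr[3]=3
Ev 8: PC=6 idx=2 pred=T actual=N -> ctr[2]=1
Ev 9: PC=6 idx=2 pred=N actual=T -> ctr[2]=2
Ev 10: PC=6 idx=2 pred=T actual=N -> ctr[2]=1
Ev 11: PC=6 idx=2 pred=N actual=T -> ctr[2]=2
Ev 12: PC=7 idx=3 pred=T actual=T -> ctr[3]=3

Answer: T T N T T T T T N T N T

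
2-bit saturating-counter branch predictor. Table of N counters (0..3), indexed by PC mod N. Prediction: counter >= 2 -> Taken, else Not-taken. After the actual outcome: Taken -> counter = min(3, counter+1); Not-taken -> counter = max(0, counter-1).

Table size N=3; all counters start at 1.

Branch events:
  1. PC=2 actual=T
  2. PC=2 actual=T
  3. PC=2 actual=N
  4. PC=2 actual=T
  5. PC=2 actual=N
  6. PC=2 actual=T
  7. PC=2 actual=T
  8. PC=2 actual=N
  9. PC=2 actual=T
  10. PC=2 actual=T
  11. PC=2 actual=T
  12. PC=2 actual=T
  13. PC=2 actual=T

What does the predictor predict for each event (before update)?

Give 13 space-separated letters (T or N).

Ev 1: PC=2 idx=2 pred=N actual=T -> ctr[2]=2
Ev 2: PC=2 idx=2 pred=T actual=T -> ctr[2]=3
Ev 3: PC=2 idx=2 pred=T actual=N -> ctr[2]=2
Ev 4: PC=2 idx=2 pred=T actual=T -> ctr[2]=3
Ev 5: PC=2 idx=2 pred=T actual=N -> ctr[2]=2
Ev 6: PC=2 idx=2 pred=T actual=T -> ctr[2]=3
Ev 7: PC=2 idx=2 pred=T actual=T -> ctr[2]=3
Ev 8: PC=2 idx=2 pred=T actual=N -> ctr[2]=2
Ev 9: PC=2 idx=2 pred=T actual=T -> ctr[2]=3
Ev 10: PC=2 idx=2 pred=T actual=T -> ctr[2]=3
Ev 11: PC=2 idx=2 pred=T actual=T -> ctr[2]=3
Ev 12: PC=2 idx=2 pred=T actual=T -> ctr[2]=3
Ev 13: PC=2 idx=2 pred=T actual=T -> ctr[2]=3

Answer: N T T T T T T T T T T T T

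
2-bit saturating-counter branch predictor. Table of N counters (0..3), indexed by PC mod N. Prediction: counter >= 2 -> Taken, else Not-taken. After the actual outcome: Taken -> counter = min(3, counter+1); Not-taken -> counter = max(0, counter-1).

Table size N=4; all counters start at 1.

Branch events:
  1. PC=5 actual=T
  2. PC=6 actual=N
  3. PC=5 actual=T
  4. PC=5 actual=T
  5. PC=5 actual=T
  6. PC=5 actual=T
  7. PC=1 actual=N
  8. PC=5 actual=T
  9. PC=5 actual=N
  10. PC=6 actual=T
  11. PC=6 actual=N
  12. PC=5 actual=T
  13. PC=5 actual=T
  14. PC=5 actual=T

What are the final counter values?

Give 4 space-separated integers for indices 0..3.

Ev 1: PC=5 idx=1 pred=N actual=T -> ctr[1]=2
Ev 2: PC=6 idx=2 pred=N actual=N -> ctr[2]=0
Ev 3: PC=5 idx=1 pred=T actual=T -> ctr[1]=3
Ev 4: PC=5 idx=1 pred=T actual=T -> ctr[1]=3
Ev 5: PC=5 idx=1 pred=T actual=T -> ctr[1]=3
Ev 6: PC=5 idx=1 pred=T actual=T -> ctr[1]=3
Ev 7: PC=1 idx=1 pred=T actual=N -> ctr[1]=2
Ev 8: PC=5 idx=1 pred=T actual=T -> ctr[1]=3
Ev 9: PC=5 idx=1 pred=T actual=N -> ctr[1]=2
Ev 10: PC=6 idx=2 pred=N actual=T -> ctr[2]=1
Ev 11: PC=6 idx=2 pred=N actual=N -> ctr[2]=0
Ev 12: PC=5 idx=1 pred=T actual=T -> ctr[1]=3
Ev 13: PC=5 idx=1 pred=T actual=T -> ctr[1]=3
Ev 14: PC=5 idx=1 pred=T actual=T -> ctr[1]=3

Answer: 1 3 0 1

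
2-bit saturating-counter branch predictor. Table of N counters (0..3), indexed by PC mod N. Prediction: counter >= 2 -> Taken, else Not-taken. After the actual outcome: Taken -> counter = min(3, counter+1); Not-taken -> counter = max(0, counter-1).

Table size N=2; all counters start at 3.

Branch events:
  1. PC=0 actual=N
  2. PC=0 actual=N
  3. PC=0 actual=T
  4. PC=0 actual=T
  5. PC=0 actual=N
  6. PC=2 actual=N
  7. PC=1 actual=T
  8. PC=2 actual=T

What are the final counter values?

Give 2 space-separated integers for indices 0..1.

Answer: 2 3

Derivation:
Ev 1: PC=0 idx=0 pred=T actual=N -> ctr[0]=2
Ev 2: PC=0 idx=0 pred=T actual=N -> ctr[0]=1
Ev 3: PC=0 idx=0 pred=N actual=T -> ctr[0]=2
Ev 4: PC=0 idx=0 pred=T actual=T -> ctr[0]=3
Ev 5: PC=0 idx=0 pred=T actual=N -> ctr[0]=2
Ev 6: PC=2 idx=0 pred=T actual=N -> ctr[0]=1
Ev 7: PC=1 idx=1 pred=T actual=T -> ctr[1]=3
Ev 8: PC=2 idx=0 pred=N actual=T -> ctr[0]=2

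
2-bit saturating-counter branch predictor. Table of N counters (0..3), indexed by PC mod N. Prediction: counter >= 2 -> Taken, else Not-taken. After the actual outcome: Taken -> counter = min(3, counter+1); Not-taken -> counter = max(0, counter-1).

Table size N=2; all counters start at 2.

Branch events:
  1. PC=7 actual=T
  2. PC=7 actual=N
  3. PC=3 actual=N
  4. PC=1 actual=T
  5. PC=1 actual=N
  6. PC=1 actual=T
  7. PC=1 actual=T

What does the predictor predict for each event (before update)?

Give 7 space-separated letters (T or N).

Answer: T T T N T N T

Derivation:
Ev 1: PC=7 idx=1 pred=T actual=T -> ctr[1]=3
Ev 2: PC=7 idx=1 pred=T actual=N -> ctr[1]=2
Ev 3: PC=3 idx=1 pred=T actual=N -> ctr[1]=1
Ev 4: PC=1 idx=1 pred=N actual=T -> ctr[1]=2
Ev 5: PC=1 idx=1 pred=T actual=N -> ctr[1]=1
Ev 6: PC=1 idx=1 pred=N actual=T -> ctr[1]=2
Ev 7: PC=1 idx=1 pred=T actual=T -> ctr[1]=3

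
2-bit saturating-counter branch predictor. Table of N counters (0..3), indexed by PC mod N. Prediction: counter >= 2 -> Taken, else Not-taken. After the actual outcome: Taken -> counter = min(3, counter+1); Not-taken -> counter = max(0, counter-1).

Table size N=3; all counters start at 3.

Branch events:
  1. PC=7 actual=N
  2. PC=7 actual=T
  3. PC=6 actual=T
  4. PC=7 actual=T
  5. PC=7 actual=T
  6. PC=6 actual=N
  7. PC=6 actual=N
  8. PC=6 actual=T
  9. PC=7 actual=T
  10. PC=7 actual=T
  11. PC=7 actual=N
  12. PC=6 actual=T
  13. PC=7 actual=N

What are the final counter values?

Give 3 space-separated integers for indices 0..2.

Ev 1: PC=7 idx=1 pred=T actual=N -> ctr[1]=2
Ev 2: PC=7 idx=1 pred=T actual=T -> ctr[1]=3
Ev 3: PC=6 idx=0 pred=T actual=T -> ctr[0]=3
Ev 4: PC=7 idx=1 pred=T actual=T -> ctr[1]=3
Ev 5: PC=7 idx=1 pred=T actual=T -> ctr[1]=3
Ev 6: PC=6 idx=0 pred=T actual=N -> ctr[0]=2
Ev 7: PC=6 idx=0 pred=T actual=N -> ctr[0]=1
Ev 8: PC=6 idx=0 pred=N actual=T -> ctr[0]=2
Ev 9: PC=7 idx=1 pred=T actual=T -> ctr[1]=3
Ev 10: PC=7 idx=1 pred=T actual=T -> ctr[1]=3
Ev 11: PC=7 idx=1 pred=T actual=N -> ctr[1]=2
Ev 12: PC=6 idx=0 pred=T actual=T -> ctr[0]=3
Ev 13: PC=7 idx=1 pred=T actual=N -> ctr[1]=1

Answer: 3 1 3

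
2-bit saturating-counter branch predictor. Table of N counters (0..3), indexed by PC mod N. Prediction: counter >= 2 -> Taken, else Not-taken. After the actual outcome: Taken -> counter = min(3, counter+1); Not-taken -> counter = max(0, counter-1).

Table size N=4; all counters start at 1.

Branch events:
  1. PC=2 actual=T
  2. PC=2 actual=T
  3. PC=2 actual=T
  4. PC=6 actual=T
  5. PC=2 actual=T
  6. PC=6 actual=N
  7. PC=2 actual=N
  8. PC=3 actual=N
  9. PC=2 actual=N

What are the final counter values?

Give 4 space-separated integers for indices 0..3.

Answer: 1 1 0 0

Derivation:
Ev 1: PC=2 idx=2 pred=N actual=T -> ctr[2]=2
Ev 2: PC=2 idx=2 pred=T actual=T -> ctr[2]=3
Ev 3: PC=2 idx=2 pred=T actual=T -> ctr[2]=3
Ev 4: PC=6 idx=2 pred=T actual=T -> ctr[2]=3
Ev 5: PC=2 idx=2 pred=T actual=T -> ctr[2]=3
Ev 6: PC=6 idx=2 pred=T actual=N -> ctr[2]=2
Ev 7: PC=2 idx=2 pred=T actual=N -> ctr[2]=1
Ev 8: PC=3 idx=3 pred=N actual=N -> ctr[3]=0
Ev 9: PC=2 idx=2 pred=N actual=N -> ctr[2]=0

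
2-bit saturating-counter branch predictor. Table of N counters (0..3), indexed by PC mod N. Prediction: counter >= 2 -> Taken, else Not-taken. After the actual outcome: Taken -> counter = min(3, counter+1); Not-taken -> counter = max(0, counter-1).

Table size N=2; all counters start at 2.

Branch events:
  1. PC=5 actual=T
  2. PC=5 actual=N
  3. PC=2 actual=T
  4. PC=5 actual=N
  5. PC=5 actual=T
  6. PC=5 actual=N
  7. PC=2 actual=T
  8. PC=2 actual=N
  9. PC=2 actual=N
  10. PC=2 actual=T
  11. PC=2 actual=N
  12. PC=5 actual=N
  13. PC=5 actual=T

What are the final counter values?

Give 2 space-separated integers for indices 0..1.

Answer: 1 1

Derivation:
Ev 1: PC=5 idx=1 pred=T actual=T -> ctr[1]=3
Ev 2: PC=5 idx=1 pred=T actual=N -> ctr[1]=2
Ev 3: PC=2 idx=0 pred=T actual=T -> ctr[0]=3
Ev 4: PC=5 idx=1 pred=T actual=N -> ctr[1]=1
Ev 5: PC=5 idx=1 pred=N actual=T -> ctr[1]=2
Ev 6: PC=5 idx=1 pred=T actual=N -> ctr[1]=1
Ev 7: PC=2 idx=0 pred=T actual=T -> ctr[0]=3
Ev 8: PC=2 idx=0 pred=T actual=N -> ctr[0]=2
Ev 9: PC=2 idx=0 pred=T actual=N -> ctr[0]=1
Ev 10: PC=2 idx=0 pred=N actual=T -> ctr[0]=2
Ev 11: PC=2 idx=0 pred=T actual=N -> ctr[0]=1
Ev 12: PC=5 idx=1 pred=N actual=N -> ctr[1]=0
Ev 13: PC=5 idx=1 pred=N actual=T -> ctr[1]=1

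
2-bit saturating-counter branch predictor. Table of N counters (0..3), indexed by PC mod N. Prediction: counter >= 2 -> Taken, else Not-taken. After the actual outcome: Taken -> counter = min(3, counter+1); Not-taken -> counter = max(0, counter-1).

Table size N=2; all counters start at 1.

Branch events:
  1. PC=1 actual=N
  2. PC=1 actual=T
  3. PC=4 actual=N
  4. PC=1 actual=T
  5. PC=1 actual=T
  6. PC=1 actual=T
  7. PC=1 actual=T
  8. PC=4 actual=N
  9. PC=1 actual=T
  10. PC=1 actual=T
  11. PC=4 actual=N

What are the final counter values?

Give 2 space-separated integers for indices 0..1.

Answer: 0 3

Derivation:
Ev 1: PC=1 idx=1 pred=N actual=N -> ctr[1]=0
Ev 2: PC=1 idx=1 pred=N actual=T -> ctr[1]=1
Ev 3: PC=4 idx=0 pred=N actual=N -> ctr[0]=0
Ev 4: PC=1 idx=1 pred=N actual=T -> ctr[1]=2
Ev 5: PC=1 idx=1 pred=T actual=T -> ctr[1]=3
Ev 6: PC=1 idx=1 pred=T actual=T -> ctr[1]=3
Ev 7: PC=1 idx=1 pred=T actual=T -> ctr[1]=3
Ev 8: PC=4 idx=0 pred=N actual=N -> ctr[0]=0
Ev 9: PC=1 idx=1 pred=T actual=T -> ctr[1]=3
Ev 10: PC=1 idx=1 pred=T actual=T -> ctr[1]=3
Ev 11: PC=4 idx=0 pred=N actual=N -> ctr[0]=0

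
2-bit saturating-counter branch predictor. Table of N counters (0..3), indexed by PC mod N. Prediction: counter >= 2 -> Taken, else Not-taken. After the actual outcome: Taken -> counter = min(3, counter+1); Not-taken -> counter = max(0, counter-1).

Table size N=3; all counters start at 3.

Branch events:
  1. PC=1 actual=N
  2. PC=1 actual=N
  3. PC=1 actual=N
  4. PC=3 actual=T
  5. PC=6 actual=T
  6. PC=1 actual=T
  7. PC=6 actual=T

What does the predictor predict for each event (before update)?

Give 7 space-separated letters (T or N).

Ev 1: PC=1 idx=1 pred=T actual=N -> ctr[1]=2
Ev 2: PC=1 idx=1 pred=T actual=N -> ctr[1]=1
Ev 3: PC=1 idx=1 pred=N actual=N -> ctr[1]=0
Ev 4: PC=3 idx=0 pred=T actual=T -> ctr[0]=3
Ev 5: PC=6 idx=0 pred=T actual=T -> ctr[0]=3
Ev 6: PC=1 idx=1 pred=N actual=T -> ctr[1]=1
Ev 7: PC=6 idx=0 pred=T actual=T -> ctr[0]=3

Answer: T T N T T N T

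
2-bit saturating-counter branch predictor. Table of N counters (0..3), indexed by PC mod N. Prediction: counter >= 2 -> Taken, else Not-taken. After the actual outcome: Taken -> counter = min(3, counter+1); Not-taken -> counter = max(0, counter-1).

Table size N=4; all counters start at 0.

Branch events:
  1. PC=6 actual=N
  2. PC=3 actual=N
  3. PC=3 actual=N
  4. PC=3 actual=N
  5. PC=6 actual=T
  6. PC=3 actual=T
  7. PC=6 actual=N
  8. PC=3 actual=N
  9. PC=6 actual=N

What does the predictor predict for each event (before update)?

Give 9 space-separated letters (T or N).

Ev 1: PC=6 idx=2 pred=N actual=N -> ctr[2]=0
Ev 2: PC=3 idx=3 pred=N actual=N -> ctr[3]=0
Ev 3: PC=3 idx=3 pred=N actual=N -> ctr[3]=0
Ev 4: PC=3 idx=3 pred=N actual=N -> ctr[3]=0
Ev 5: PC=6 idx=2 pred=N actual=T -> ctr[2]=1
Ev 6: PC=3 idx=3 pred=N actual=T -> ctr[3]=1
Ev 7: PC=6 idx=2 pred=N actual=N -> ctr[2]=0
Ev 8: PC=3 idx=3 pred=N actual=N -> ctr[3]=0
Ev 9: PC=6 idx=2 pred=N actual=N -> ctr[2]=0

Answer: N N N N N N N N N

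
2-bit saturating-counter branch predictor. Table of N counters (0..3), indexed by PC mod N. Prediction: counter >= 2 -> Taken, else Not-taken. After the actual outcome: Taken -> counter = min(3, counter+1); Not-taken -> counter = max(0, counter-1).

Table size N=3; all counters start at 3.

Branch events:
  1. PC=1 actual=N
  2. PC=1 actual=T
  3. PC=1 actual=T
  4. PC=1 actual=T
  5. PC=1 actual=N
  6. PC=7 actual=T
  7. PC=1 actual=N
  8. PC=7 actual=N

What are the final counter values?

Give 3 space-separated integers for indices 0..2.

Answer: 3 1 3

Derivation:
Ev 1: PC=1 idx=1 pred=T actual=N -> ctr[1]=2
Ev 2: PC=1 idx=1 pred=T actual=T -> ctr[1]=3
Ev 3: PC=1 idx=1 pred=T actual=T -> ctr[1]=3
Ev 4: PC=1 idx=1 pred=T actual=T -> ctr[1]=3
Ev 5: PC=1 idx=1 pred=T actual=N -> ctr[1]=2
Ev 6: PC=7 idx=1 pred=T actual=T -> ctr[1]=3
Ev 7: PC=1 idx=1 pred=T actual=N -> ctr[1]=2
Ev 8: PC=7 idx=1 pred=T actual=N -> ctr[1]=1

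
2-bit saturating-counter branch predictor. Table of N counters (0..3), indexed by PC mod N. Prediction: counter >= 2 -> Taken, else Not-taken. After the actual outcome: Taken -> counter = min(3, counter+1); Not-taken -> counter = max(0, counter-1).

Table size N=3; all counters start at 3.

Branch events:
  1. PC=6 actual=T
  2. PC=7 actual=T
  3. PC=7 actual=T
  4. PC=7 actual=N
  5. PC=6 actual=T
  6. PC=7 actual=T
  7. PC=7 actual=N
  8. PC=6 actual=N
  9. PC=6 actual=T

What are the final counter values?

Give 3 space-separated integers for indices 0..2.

Answer: 3 2 3

Derivation:
Ev 1: PC=6 idx=0 pred=T actual=T -> ctr[0]=3
Ev 2: PC=7 idx=1 pred=T actual=T -> ctr[1]=3
Ev 3: PC=7 idx=1 pred=T actual=T -> ctr[1]=3
Ev 4: PC=7 idx=1 pred=T actual=N -> ctr[1]=2
Ev 5: PC=6 idx=0 pred=T actual=T -> ctr[0]=3
Ev 6: PC=7 idx=1 pred=T actual=T -> ctr[1]=3
Ev 7: PC=7 idx=1 pred=T actual=N -> ctr[1]=2
Ev 8: PC=6 idx=0 pred=T actual=N -> ctr[0]=2
Ev 9: PC=6 idx=0 pred=T actual=T -> ctr[0]=3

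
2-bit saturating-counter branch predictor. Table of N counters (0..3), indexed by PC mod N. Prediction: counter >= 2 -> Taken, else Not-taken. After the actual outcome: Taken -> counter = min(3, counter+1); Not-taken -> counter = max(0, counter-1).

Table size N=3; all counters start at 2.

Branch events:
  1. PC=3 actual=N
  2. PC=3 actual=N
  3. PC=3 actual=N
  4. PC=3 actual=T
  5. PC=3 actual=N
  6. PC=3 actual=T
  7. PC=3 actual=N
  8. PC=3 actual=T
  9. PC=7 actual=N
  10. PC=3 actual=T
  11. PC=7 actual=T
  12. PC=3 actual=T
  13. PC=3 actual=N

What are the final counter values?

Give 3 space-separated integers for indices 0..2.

Answer: 2 2 2

Derivation:
Ev 1: PC=3 idx=0 pred=T actual=N -> ctr[0]=1
Ev 2: PC=3 idx=0 pred=N actual=N -> ctr[0]=0
Ev 3: PC=3 idx=0 pred=N actual=N -> ctr[0]=0
Ev 4: PC=3 idx=0 pred=N actual=T -> ctr[0]=1
Ev 5: PC=3 idx=0 pred=N actual=N -> ctr[0]=0
Ev 6: PC=3 idx=0 pred=N actual=T -> ctr[0]=1
Ev 7: PC=3 idx=0 pred=N actual=N -> ctr[0]=0
Ev 8: PC=3 idx=0 pred=N actual=T -> ctr[0]=1
Ev 9: PC=7 idx=1 pred=T actual=N -> ctr[1]=1
Ev 10: PC=3 idx=0 pred=N actual=T -> ctr[0]=2
Ev 11: PC=7 idx=1 pred=N actual=T -> ctr[1]=2
Ev 12: PC=3 idx=0 pred=T actual=T -> ctr[0]=3
Ev 13: PC=3 idx=0 pred=T actual=N -> ctr[0]=2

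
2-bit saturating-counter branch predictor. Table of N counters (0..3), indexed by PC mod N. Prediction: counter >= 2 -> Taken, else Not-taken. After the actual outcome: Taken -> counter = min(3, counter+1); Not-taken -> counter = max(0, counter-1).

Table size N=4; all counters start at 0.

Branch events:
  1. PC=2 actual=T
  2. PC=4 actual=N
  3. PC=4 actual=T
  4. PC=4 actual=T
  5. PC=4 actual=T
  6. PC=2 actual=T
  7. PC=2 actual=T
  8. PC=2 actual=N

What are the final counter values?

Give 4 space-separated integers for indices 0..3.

Answer: 3 0 2 0

Derivation:
Ev 1: PC=2 idx=2 pred=N actual=T -> ctr[2]=1
Ev 2: PC=4 idx=0 pred=N actual=N -> ctr[0]=0
Ev 3: PC=4 idx=0 pred=N actual=T -> ctr[0]=1
Ev 4: PC=4 idx=0 pred=N actual=T -> ctr[0]=2
Ev 5: PC=4 idx=0 pred=T actual=T -> ctr[0]=3
Ev 6: PC=2 idx=2 pred=N actual=T -> ctr[2]=2
Ev 7: PC=2 idx=2 pred=T actual=T -> ctr[2]=3
Ev 8: PC=2 idx=2 pred=T actual=N -> ctr[2]=2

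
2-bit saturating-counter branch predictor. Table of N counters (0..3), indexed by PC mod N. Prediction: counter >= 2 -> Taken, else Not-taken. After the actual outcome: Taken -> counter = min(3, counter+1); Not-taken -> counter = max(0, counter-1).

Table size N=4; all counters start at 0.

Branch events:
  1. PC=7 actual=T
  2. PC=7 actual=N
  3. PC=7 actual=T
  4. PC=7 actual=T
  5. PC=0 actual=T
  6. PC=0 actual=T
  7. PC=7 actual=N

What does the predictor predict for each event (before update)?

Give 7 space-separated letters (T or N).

Ev 1: PC=7 idx=3 pred=N actual=T -> ctr[3]=1
Ev 2: PC=7 idx=3 pred=N actual=N -> ctr[3]=0
Ev 3: PC=7 idx=3 pred=N actual=T -> ctr[3]=1
Ev 4: PC=7 idx=3 pred=N actual=T -> ctr[3]=2
Ev 5: PC=0 idx=0 pred=N actual=T -> ctr[0]=1
Ev 6: PC=0 idx=0 pred=N actual=T -> ctr[0]=2
Ev 7: PC=7 idx=3 pred=T actual=N -> ctr[3]=1

Answer: N N N N N N T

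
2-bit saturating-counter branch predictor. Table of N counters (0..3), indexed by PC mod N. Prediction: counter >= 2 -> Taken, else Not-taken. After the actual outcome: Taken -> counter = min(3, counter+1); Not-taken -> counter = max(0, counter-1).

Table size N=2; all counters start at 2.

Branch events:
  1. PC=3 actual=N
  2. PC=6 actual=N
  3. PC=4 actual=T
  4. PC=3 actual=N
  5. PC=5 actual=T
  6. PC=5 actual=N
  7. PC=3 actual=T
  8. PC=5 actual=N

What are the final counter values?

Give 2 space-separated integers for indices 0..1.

Ev 1: PC=3 idx=1 pred=T actual=N -> ctr[1]=1
Ev 2: PC=6 idx=0 pred=T actual=N -> ctr[0]=1
Ev 3: PC=4 idx=0 pred=N actual=T -> ctr[0]=2
Ev 4: PC=3 idx=1 pred=N actual=N -> ctr[1]=0
Ev 5: PC=5 idx=1 pred=N actual=T -> ctr[1]=1
Ev 6: PC=5 idx=1 pred=N actual=N -> ctr[1]=0
Ev 7: PC=3 idx=1 pred=N actual=T -> ctr[1]=1
Ev 8: PC=5 idx=1 pred=N actual=N -> ctr[1]=0

Answer: 2 0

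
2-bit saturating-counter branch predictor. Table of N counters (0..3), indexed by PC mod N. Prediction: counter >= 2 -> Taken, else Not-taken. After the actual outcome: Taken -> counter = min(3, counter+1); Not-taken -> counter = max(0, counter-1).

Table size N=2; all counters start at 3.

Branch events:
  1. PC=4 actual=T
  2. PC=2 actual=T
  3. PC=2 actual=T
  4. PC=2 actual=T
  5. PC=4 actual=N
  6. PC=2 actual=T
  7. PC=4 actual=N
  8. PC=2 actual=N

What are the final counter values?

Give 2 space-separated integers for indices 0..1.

Ev 1: PC=4 idx=0 pred=T actual=T -> ctr[0]=3
Ev 2: PC=2 idx=0 pred=T actual=T -> ctr[0]=3
Ev 3: PC=2 idx=0 pred=T actual=T -> ctr[0]=3
Ev 4: PC=2 idx=0 pred=T actual=T -> ctr[0]=3
Ev 5: PC=4 idx=0 pred=T actual=N -> ctr[0]=2
Ev 6: PC=2 idx=0 pred=T actual=T -> ctr[0]=3
Ev 7: PC=4 idx=0 pred=T actual=N -> ctr[0]=2
Ev 8: PC=2 idx=0 pred=T actual=N -> ctr[0]=1

Answer: 1 3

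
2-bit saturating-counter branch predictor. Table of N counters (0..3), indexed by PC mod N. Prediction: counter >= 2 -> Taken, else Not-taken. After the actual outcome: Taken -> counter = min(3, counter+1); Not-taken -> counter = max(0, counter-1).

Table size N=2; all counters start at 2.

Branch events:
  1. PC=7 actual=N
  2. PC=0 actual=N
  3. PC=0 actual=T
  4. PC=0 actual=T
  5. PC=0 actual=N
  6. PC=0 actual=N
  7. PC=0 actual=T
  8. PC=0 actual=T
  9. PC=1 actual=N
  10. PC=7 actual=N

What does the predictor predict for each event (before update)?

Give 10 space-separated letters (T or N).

Ev 1: PC=7 idx=1 pred=T actual=N -> ctr[1]=1
Ev 2: PC=0 idx=0 pred=T actual=N -> ctr[0]=1
Ev 3: PC=0 idx=0 pred=N actual=T -> ctr[0]=2
Ev 4: PC=0 idx=0 pred=T actual=T -> ctr[0]=3
Ev 5: PC=0 idx=0 pred=T actual=N -> ctr[0]=2
Ev 6: PC=0 idx=0 pred=T actual=N -> ctr[0]=1
Ev 7: PC=0 idx=0 pred=N actual=T -> ctr[0]=2
Ev 8: PC=0 idx=0 pred=T actual=T -> ctr[0]=3
Ev 9: PC=1 idx=1 pred=N actual=N -> ctr[1]=0
Ev 10: PC=7 idx=1 pred=N actual=N -> ctr[1]=0

Answer: T T N T T T N T N N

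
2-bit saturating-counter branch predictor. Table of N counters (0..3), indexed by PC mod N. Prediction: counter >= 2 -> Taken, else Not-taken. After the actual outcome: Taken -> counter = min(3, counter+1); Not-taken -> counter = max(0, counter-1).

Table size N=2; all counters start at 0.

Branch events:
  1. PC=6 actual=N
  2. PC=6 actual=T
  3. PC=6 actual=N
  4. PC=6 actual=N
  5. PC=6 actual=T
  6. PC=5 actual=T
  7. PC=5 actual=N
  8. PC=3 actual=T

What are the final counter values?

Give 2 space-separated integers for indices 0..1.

Ev 1: PC=6 idx=0 pred=N actual=N -> ctr[0]=0
Ev 2: PC=6 idx=0 pred=N actual=T -> ctr[0]=1
Ev 3: PC=6 idx=0 pred=N actual=N -> ctr[0]=0
Ev 4: PC=6 idx=0 pred=N actual=N -> ctr[0]=0
Ev 5: PC=6 idx=0 pred=N actual=T -> ctr[0]=1
Ev 6: PC=5 idx=1 pred=N actual=T -> ctr[1]=1
Ev 7: PC=5 idx=1 pred=N actual=N -> ctr[1]=0
Ev 8: PC=3 idx=1 pred=N actual=T -> ctr[1]=1

Answer: 1 1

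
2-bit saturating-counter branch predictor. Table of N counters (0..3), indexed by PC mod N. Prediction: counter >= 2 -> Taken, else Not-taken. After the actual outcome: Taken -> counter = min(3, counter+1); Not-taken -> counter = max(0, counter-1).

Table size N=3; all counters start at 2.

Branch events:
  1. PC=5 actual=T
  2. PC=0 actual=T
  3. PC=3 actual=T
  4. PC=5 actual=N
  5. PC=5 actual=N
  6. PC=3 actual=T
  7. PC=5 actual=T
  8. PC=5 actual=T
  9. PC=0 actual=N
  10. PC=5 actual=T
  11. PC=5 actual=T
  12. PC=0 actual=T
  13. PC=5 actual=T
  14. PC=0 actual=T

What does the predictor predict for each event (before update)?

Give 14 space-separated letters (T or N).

Answer: T T T T T T N T T T T T T T

Derivation:
Ev 1: PC=5 idx=2 pred=T actual=T -> ctr[2]=3
Ev 2: PC=0 idx=0 pred=T actual=T -> ctr[0]=3
Ev 3: PC=3 idx=0 pred=T actual=T -> ctr[0]=3
Ev 4: PC=5 idx=2 pred=T actual=N -> ctr[2]=2
Ev 5: PC=5 idx=2 pred=T actual=N -> ctr[2]=1
Ev 6: PC=3 idx=0 pred=T actual=T -> ctr[0]=3
Ev 7: PC=5 idx=2 pred=N actual=T -> ctr[2]=2
Ev 8: PC=5 idx=2 pred=T actual=T -> ctr[2]=3
Ev 9: PC=0 idx=0 pred=T actual=N -> ctr[0]=2
Ev 10: PC=5 idx=2 pred=T actual=T -> ctr[2]=3
Ev 11: PC=5 idx=2 pred=T actual=T -> ctr[2]=3
Ev 12: PC=0 idx=0 pred=T actual=T -> ctr[0]=3
Ev 13: PC=5 idx=2 pred=T actual=T -> ctr[2]=3
Ev 14: PC=0 idx=0 pred=T actual=T -> ctr[0]=3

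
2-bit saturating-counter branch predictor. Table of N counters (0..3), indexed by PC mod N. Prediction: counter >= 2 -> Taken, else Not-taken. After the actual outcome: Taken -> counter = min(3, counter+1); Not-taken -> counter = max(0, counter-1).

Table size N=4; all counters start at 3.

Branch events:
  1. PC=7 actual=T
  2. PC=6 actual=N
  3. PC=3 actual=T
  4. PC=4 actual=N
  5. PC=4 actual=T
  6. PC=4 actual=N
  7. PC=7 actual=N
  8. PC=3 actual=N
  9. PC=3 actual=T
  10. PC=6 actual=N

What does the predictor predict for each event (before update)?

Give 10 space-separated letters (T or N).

Ev 1: PC=7 idx=3 pred=T actual=T -> ctr[3]=3
Ev 2: PC=6 idx=2 pred=T actual=N -> ctr[2]=2
Ev 3: PC=3 idx=3 pred=T actual=T -> ctr[3]=3
Ev 4: PC=4 idx=0 pred=T actual=N -> ctr[0]=2
Ev 5: PC=4 idx=0 pred=T actual=T -> ctr[0]=3
Ev 6: PC=4 idx=0 pred=T actual=N -> ctr[0]=2
Ev 7: PC=7 idx=3 pred=T actual=N -> ctr[3]=2
Ev 8: PC=3 idx=3 pred=T actual=N -> ctr[3]=1
Ev 9: PC=3 idx=3 pred=N actual=T -> ctr[3]=2
Ev 10: PC=6 idx=2 pred=T actual=N -> ctr[2]=1

Answer: T T T T T T T T N T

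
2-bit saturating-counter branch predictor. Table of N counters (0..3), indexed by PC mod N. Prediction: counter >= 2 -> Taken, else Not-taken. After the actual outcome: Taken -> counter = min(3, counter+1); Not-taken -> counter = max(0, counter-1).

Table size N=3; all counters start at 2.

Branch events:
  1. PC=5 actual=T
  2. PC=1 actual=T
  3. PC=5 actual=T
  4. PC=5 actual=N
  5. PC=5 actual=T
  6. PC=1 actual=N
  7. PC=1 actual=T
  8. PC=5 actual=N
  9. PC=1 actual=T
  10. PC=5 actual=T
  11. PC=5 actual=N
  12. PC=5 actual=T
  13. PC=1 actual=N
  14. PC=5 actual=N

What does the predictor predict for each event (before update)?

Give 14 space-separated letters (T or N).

Ev 1: PC=5 idx=2 pred=T actual=T -> ctr[2]=3
Ev 2: PC=1 idx=1 pred=T actual=T -> ctr[1]=3
Ev 3: PC=5 idx=2 pred=T actual=T -> ctr[2]=3
Ev 4: PC=5 idx=2 pred=T actual=N -> ctr[2]=2
Ev 5: PC=5 idx=2 pred=T actual=T -> ctr[2]=3
Ev 6: PC=1 idx=1 pred=T actual=N -> ctr[1]=2
Ev 7: PC=1 idx=1 pred=T actual=T -> ctr[1]=3
Ev 8: PC=5 idx=2 pred=T actual=N -> ctr[2]=2
Ev 9: PC=1 idx=1 pred=T actual=T -> ctr[1]=3
Ev 10: PC=5 idx=2 pred=T actual=T -> ctr[2]=3
Ev 11: PC=5 idx=2 pred=T actual=N -> ctr[2]=2
Ev 12: PC=5 idx=2 pred=T actual=T -> ctr[2]=3
Ev 13: PC=1 idx=1 pred=T actual=N -> ctr[1]=2
Ev 14: PC=5 idx=2 pred=T actual=N -> ctr[2]=2

Answer: T T T T T T T T T T T T T T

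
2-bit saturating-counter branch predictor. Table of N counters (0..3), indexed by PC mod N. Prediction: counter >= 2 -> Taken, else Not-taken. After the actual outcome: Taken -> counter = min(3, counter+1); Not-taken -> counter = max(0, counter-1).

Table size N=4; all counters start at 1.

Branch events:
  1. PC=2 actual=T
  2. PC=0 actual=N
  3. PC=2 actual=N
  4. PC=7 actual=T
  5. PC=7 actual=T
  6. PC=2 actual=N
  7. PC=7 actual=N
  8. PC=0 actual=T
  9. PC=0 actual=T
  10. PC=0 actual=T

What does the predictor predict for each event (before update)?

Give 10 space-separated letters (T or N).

Ev 1: PC=2 idx=2 pred=N actual=T -> ctr[2]=2
Ev 2: PC=0 idx=0 pred=N actual=N -> ctr[0]=0
Ev 3: PC=2 idx=2 pred=T actual=N -> ctr[2]=1
Ev 4: PC=7 idx=3 pred=N actual=T -> ctr[3]=2
Ev 5: PC=7 idx=3 pred=T actual=T -> ctr[3]=3
Ev 6: PC=2 idx=2 pred=N actual=N -> ctr[2]=0
Ev 7: PC=7 idx=3 pred=T actual=N -> ctr[3]=2
Ev 8: PC=0 idx=0 pred=N actual=T -> ctr[0]=1
Ev 9: PC=0 idx=0 pred=N actual=T -> ctr[0]=2
Ev 10: PC=0 idx=0 pred=T actual=T -> ctr[0]=3

Answer: N N T N T N T N N T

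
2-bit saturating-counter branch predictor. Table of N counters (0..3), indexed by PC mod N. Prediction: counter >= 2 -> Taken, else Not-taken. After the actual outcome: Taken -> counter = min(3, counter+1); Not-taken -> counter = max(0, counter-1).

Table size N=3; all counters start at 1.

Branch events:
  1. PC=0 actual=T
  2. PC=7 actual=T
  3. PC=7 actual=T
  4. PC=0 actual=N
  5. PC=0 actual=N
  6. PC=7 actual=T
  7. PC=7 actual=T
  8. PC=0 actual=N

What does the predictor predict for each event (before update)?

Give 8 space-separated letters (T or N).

Answer: N N T T N T T N

Derivation:
Ev 1: PC=0 idx=0 pred=N actual=T -> ctr[0]=2
Ev 2: PC=7 idx=1 pred=N actual=T -> ctr[1]=2
Ev 3: PC=7 idx=1 pred=T actual=T -> ctr[1]=3
Ev 4: PC=0 idx=0 pred=T actual=N -> ctr[0]=1
Ev 5: PC=0 idx=0 pred=N actual=N -> ctr[0]=0
Ev 6: PC=7 idx=1 pred=T actual=T -> ctr[1]=3
Ev 7: PC=7 idx=1 pred=T actual=T -> ctr[1]=3
Ev 8: PC=0 idx=0 pred=N actual=N -> ctr[0]=0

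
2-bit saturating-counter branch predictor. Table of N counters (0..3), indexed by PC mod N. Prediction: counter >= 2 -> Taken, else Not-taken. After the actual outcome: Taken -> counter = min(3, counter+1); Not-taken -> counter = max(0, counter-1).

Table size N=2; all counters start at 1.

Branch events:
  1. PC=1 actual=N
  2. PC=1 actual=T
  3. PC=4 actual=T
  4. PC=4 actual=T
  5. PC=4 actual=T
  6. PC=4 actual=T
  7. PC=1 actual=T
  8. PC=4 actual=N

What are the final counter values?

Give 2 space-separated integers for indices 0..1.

Ev 1: PC=1 idx=1 pred=N actual=N -> ctr[1]=0
Ev 2: PC=1 idx=1 pred=N actual=T -> ctr[1]=1
Ev 3: PC=4 idx=0 pred=N actual=T -> ctr[0]=2
Ev 4: PC=4 idx=0 pred=T actual=T -> ctr[0]=3
Ev 5: PC=4 idx=0 pred=T actual=T -> ctr[0]=3
Ev 6: PC=4 idx=0 pred=T actual=T -> ctr[0]=3
Ev 7: PC=1 idx=1 pred=N actual=T -> ctr[1]=2
Ev 8: PC=4 idx=0 pred=T actual=N -> ctr[0]=2

Answer: 2 2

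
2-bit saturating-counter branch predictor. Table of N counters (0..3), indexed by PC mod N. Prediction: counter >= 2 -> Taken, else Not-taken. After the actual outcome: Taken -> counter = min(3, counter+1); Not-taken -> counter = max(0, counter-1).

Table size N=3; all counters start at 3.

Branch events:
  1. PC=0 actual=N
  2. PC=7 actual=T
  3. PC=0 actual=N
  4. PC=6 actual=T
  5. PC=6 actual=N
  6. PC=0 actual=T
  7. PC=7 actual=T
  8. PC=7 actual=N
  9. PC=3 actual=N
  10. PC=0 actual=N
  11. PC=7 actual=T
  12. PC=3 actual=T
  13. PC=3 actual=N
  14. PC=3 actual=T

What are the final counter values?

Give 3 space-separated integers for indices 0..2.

Ev 1: PC=0 idx=0 pred=T actual=N -> ctr[0]=2
Ev 2: PC=7 idx=1 pred=T actual=T -> ctr[1]=3
Ev 3: PC=0 idx=0 pred=T actual=N -> ctr[0]=1
Ev 4: PC=6 idx=0 pred=N actual=T -> ctr[0]=2
Ev 5: PC=6 idx=0 pred=T actual=N -> ctr[0]=1
Ev 6: PC=0 idx=0 pred=N actual=T -> ctr[0]=2
Ev 7: PC=7 idx=1 pred=T actual=T -> ctr[1]=3
Ev 8: PC=7 idx=1 pred=T actual=N -> ctr[1]=2
Ev 9: PC=3 idx=0 pred=T actual=N -> ctr[0]=1
Ev 10: PC=0 idx=0 pred=N actual=N -> ctr[0]=0
Ev 11: PC=7 idx=1 pred=T actual=T -> ctr[1]=3
Ev 12: PC=3 idx=0 pred=N actual=T -> ctr[0]=1
Ev 13: PC=3 idx=0 pred=N actual=N -> ctr[0]=0
Ev 14: PC=3 idx=0 pred=N actual=T -> ctr[0]=1

Answer: 1 3 3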